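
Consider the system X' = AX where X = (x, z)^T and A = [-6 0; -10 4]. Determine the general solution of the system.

Coefficient matrix A = [[-6, 0], [-10, 4]].
Characteristic polynomial det(A - λI) = λ^2 + 2λ - 24 = 0.
Eigenvalues λ = -6, 4.
For λ=-6: (A-λI) row 2 is [-10, 10], so an eigenvector is (1, 1).
For λ=4: (A-λI) row 1 is [-10, 0], so an eigenvector is (0, -1).
General solution: K_1e^(-6t)(1,1) + K_2e^(4t)(0,-1).

x(t) = K_1e^(-6t), z(t) = K_1e^(-6t) - K_2e^(4t)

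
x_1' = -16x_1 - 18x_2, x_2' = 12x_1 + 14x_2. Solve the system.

x_1(t) = 3c_1e^(-4t) + c_2e^(2t), x_2(t) = -2c_1e^(-4t) - c_2e^(2t)

Coefficient matrix A = [[-16, -18], [12, 14]].
Characteristic polynomial det(A - λI) = λ^2 + 2λ - 8 = 0.
Eigenvalues λ = -4, 2.
For λ=-4: (A-λI) row 1 is [-12, -18], so an eigenvector is (3, -2).
For λ=2: (A-λI) row 1 is [-18, -18], so an eigenvector is (1, -1).
General solution: c_1e^(-4t)(3,-2) + c_2e^(2t)(1,-1).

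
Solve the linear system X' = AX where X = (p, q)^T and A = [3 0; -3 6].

Coefficient matrix A = [[3, 0], [-3, 6]].
Characteristic polynomial det(A - λI) = λ^2 - 9λ + 18 = 0.
Eigenvalues λ = 6, 3.
For λ=6: (A-λI) row 1 is [-3, 0], so an eigenvector is (0, 1).
For λ=3: (A-λI) row 2 is [-3, 3], so an eigenvector is (-1, -1).
General solution: K_1e^(6t)(0,1) + K_2e^(3t)(-1,-1).

p(t) = -K_2e^(3t), q(t) = K_1e^(6t) - K_2e^(3t)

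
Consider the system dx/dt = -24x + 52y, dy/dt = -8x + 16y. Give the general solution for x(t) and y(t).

x(t) = 3C_1e^(-4t)sin(4t) + 2C_1e^(-4t)cos(4t) + 2C_2e^(-4t)sin(4t) - 3C_2e^(-4t)cos(4t), y(t) = C_1e^(-4t)sin(4t) + C_1e^(-4t)cos(4t) + C_2e^(-4t)sin(4t) - C_2e^(-4t)cos(4t)

Coefficient matrix A = [[-24, 52], [-8, 16]].
Characteristic polynomial det(A - λI) = λ^2 + 8λ + 32 = 0.
Eigenvalues λ = -4 ± 4i (complex conjugate pair).
For λ=-4+4i: an eigenvector is (2,1) - i(3,1) = (2 - 3i, 1 - i).
A real fundamental pair from Re and Im of e^((-4+4i)t)v: X_1 = e^(-4t)(cos(4t)·(2,1) + sin(4t)·(3,1)), X_2 = e^(-4t)(sin(4t)·(2,1) - cos(4t)·(3,1)).
General solution: C_1X_1 + C_2X_2.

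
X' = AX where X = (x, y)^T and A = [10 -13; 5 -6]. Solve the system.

x(t) = -2c_1e^(2t)sin(t) + 3c_1e^(2t)cos(t) + 3c_2e^(2t)sin(t) + 2c_2e^(2t)cos(t), y(t) = -c_1e^(2t)sin(t) + 2c_1e^(2t)cos(t) + 2c_2e^(2t)sin(t) + c_2e^(2t)cos(t)

Coefficient matrix A = [[10, -13], [5, -6]].
Characteristic polynomial det(A - λI) = λ^2 - 4λ + 5 = 0.
Eigenvalues λ = 2 ± i (complex conjugate pair).
For λ=2+i: an eigenvector is (3,2) - i(-2,-1) = (3 + 2i, 2 + i).
A real fundamental pair from Re and Im of e^((2+i)t)v: X_1 = e^(2t)(cos(t)·(3,2) + sin(t)·(-2,-1)), X_2 = e^(2t)(sin(t)·(3,2) - cos(t)·(-2,-1)).
General solution: c_1X_1 + c_2X_2.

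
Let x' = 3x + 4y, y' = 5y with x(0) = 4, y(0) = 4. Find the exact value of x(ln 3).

A = [[3,4],[0,5]]; eigenvalues λ = 3, 5.
Eigenvectors: (1,0) for λ=3, (-2,-1) for λ=5.
From the initial condition, c_1 = -4, c_2 = -4.
x(ln 3) = (-4)(3^3)(1) + (-4)(3^5)(-2) = 1836.

1836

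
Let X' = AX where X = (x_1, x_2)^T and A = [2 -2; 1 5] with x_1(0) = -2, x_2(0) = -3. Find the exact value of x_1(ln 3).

A = [[2,-2],[1,5]]; eigenvalues λ = 4, 3.
Eigenvectors: (1,-1) for λ=4, (2,-1) for λ=3.
From the initial condition, c_1 = 8, c_2 = -5.
x_1(ln 3) = (8)(3^4)(1) + (-5)(3^3)(2) = 378.

378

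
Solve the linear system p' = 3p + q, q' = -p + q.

p(t) = -c_1e^(2t) - c_2te^(2t) - 3c_2e^(2t), q(t) = c_1e^(2t) + c_2te^(2t) + 2c_2e^(2t)

Coefficient matrix A = [[3, 1], [-1, 1]].
Characteristic polynomial det(A - λI) = λ^2 - 4λ + 4 = 0.
Single eigenvalue λ = 2 with algebraic multiplicity 2.
Eigenvector v = (-1,1); generalized eigenvector w with (A-λI)w=v is (-3,2).
General solution: e^(2t)[c_1·v + c_2·(t·v + w)].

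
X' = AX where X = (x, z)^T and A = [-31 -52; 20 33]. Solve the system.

x(t) = -3K_1e^(t)sin(4t) + 2K_1e^(t)cos(4t) + 2K_2e^(t)sin(4t) + 3K_2e^(t)cos(4t), z(t) = 2K_1e^(t)sin(4t) - K_1e^(t)cos(4t) - K_2e^(t)sin(4t) - 2K_2e^(t)cos(4t)

Coefficient matrix A = [[-31, -52], [20, 33]].
Characteristic polynomial det(A - λI) = λ^2 - 2λ + 17 = 0.
Eigenvalues λ = 1 ± 4i (complex conjugate pair).
For λ=1+4i: an eigenvector is (2,-1) - i(-3,2) = (2 + 3i, -1 - 2i).
A real fundamental pair from Re and Im of e^((1+4i)t)v: X_1 = e^(t)(cos(4t)·(2,-1) + sin(4t)·(-3,2)), X_2 = e^(t)(sin(4t)·(2,-1) - cos(4t)·(-3,2)).
General solution: K_1X_1 + K_2X_2.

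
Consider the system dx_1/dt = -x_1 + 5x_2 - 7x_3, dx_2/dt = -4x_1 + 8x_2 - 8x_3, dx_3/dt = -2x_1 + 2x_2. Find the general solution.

x_1(t) = -3C_1e^(t) + C_2e^(4t) - C_3e^(2t), x_2(t) = -4C_1e^(t) + C_2e^(4t) - 2C_3e^(2t), x_3(t) = -2C_1e^(t) - C_3e^(2t)

Coefficient matrix A = [[-1, 5, -7], [-4, 8, -8], [-2, 2, 0]].
det(A - λI) = 0 gives eigenvalues λ = 1, 4, 2.
For λ=1: eigenvector (-3,-4,-2).
For λ=4: eigenvector (1,1,0).
For λ=2: eigenvector (-1,-2,-1).
General solution: C_1e^(t)(-3,-4,-2) + C_2e^(4t)(1,1,0) + C_3e^(2t)(-1,-2,-1).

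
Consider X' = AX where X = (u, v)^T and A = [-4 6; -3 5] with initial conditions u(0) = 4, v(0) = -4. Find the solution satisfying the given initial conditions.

u(t) = -12e^(2t) + 16e^(-t), v(t) = -12e^(2t) + 8e^(-t)

Coefficient matrix A = [[-4, 6], [-3, 5]].
Characteristic polynomial det(A - λI) = λ^2 - λ - 2 = 0.
Eigenvalues λ = 2, -1.
For λ=2: (A-λI) row 1 is [-6, 6], so an eigenvector is (-1, -1).
For λ=-1: (A-λI) row 1 is [-3, 6], so an eigenvector is (2, 1).
General solution: C_1e^(2t)(-1,-1) + C_2e^(-t)(2,1).
Applying u(0)=4, v(0)=-4 gives C_1=12, C_2=8.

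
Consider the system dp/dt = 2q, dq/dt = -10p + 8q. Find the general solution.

Coefficient matrix A = [[0, 2], [-10, 8]].
Characteristic polynomial det(A - λI) = λ^2 - 8λ + 20 = 0.
Eigenvalues λ = 4 ± 2i (complex conjugate pair).
For λ=4+2i: an eigenvector is (0,1) - i(1,2) = (0 - i, 1 - 2i).
A real fundamental pair from Re and Im of e^((4+2i)t)v: X_1 = e^(4t)(cos(2t)·(0,1) + sin(2t)·(1,2)), X_2 = e^(4t)(sin(2t)·(0,1) - cos(2t)·(1,2)).
General solution: C_1X_1 + C_2X_2.

p(t) = C_1e^(4t)sin(2t) - C_2e^(4t)cos(2t), q(t) = 2C_1e^(4t)sin(2t) + C_1e^(4t)cos(2t) + C_2e^(4t)sin(2t) - 2C_2e^(4t)cos(2t)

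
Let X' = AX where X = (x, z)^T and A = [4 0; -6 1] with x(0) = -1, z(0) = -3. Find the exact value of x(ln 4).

-256

A = [[4,0],[-6,1]]; eigenvalues λ = 1, 4.
Eigenvectors: (0,1) for λ=1, (-1,2) for λ=4.
From the initial condition, c_1 = -5, c_2 = 1.
x(ln 4) = (-5)(4^1)(0) + (1)(4^4)(-1) = -256.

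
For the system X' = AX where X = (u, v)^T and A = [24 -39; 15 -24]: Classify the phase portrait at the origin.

A = [[24,-39],[15,-24]]; det(A-λI) = λ^2 + 9.
λ = 0 ± 3i: zero real part.

center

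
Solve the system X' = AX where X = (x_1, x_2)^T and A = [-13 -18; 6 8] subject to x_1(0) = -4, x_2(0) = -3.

x_1(t) = 30e^(-t) - 34e^(-4t), x_2(t) = -20e^(-t) + 17e^(-4t)

Coefficient matrix A = [[-13, -18], [6, 8]].
Characteristic polynomial det(A - λI) = λ^2 + 5λ + 4 = 0.
Eigenvalues λ = -1, -4.
For λ=-1: (A-λI) row 1 is [-12, -18], so an eigenvector is (3, -2).
For λ=-4: (A-λI) row 1 is [-9, -18], so an eigenvector is (-2, 1).
General solution: K_1e^(-t)(3,-2) + K_2e^(-4t)(-2,1).
Applying x_1(0)=-4, x_2(0)=-3 gives K_1=10, K_2=17.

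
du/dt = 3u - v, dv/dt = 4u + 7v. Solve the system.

Coefficient matrix A = [[3, -1], [4, 7]].
Characteristic polynomial det(A - λI) = λ^2 - 10λ + 25 = 0.
Single eigenvalue λ = 5 with algebraic multiplicity 2.
Eigenvector v = (1,-2); generalized eigenvector w with (A-λI)w=v is (-1,1).
General solution: e^(5t)[c_1·v + c_2·(t·v + w)].

u(t) = c_1e^(5t) + c_2te^(5t) - c_2e^(5t), v(t) = -2c_1e^(5t) - 2c_2te^(5t) + c_2e^(5t)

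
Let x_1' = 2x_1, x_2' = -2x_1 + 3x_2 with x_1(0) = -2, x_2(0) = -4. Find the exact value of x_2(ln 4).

A = [[2,0],[-2,3]]; eigenvalues λ = 3, 2.
Eigenvectors: (0,-1) for λ=3, (-1,-2) for λ=2.
From the initial condition, c_1 = 0, c_2 = 2.
x_2(ln 4) = (0)(4^3)(-1) + (2)(4^2)(-2) = -64.

-64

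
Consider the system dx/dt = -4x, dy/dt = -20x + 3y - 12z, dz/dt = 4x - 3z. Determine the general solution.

Coefficient matrix A = [[-4, 0, 0], [-20, 3, -12], [4, 0, -3]].
det(A - λI) = 0 gives eigenvalues λ = -4, 3, -3.
For λ=-4: eigenvector (1,-4,-4).
For λ=3: eigenvector (0,1,0).
For λ=-3: eigenvector (0,2,1).
General solution: c_1e^(-4t)(1,-4,-4) + c_2e^(3t)(0,1,0) + c_3e^(-3t)(0,2,1).

x(t) = c_1e^(-4t), y(t) = -4c_1e^(-4t) + c_2e^(3t) + 2c_3e^(-3t), z(t) = -4c_1e^(-4t) + c_3e^(-3t)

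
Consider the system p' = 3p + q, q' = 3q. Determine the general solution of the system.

p(t) = K_1e^(3t) + K_2te^(3t) - 3K_2e^(3t), q(t) = K_2e^(3t)

Coefficient matrix A = [[3, 1], [0, 3]].
Characteristic polynomial det(A - λI) = λ^2 - 6λ + 9 = 0.
Single eigenvalue λ = 3 with algebraic multiplicity 2.
Eigenvector v = (1,0); generalized eigenvector w with (A-λI)w=v is (-3,1).
General solution: e^(3t)[K_1·v + K_2·(t·v + w)].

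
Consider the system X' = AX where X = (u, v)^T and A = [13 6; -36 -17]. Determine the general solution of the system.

Coefficient matrix A = [[13, 6], [-36, -17]].
Characteristic polynomial det(A - λI) = λ^2 + 4λ - 5 = 0.
Eigenvalues λ = -5, 1.
For λ=-5: (A-λI) row 1 is [18, 6], so an eigenvector is (-1, 3).
For λ=1: (A-λI) row 1 is [12, 6], so an eigenvector is (1, -2).
General solution: C_1e^(-5t)(-1,3) + C_2e^(t)(1,-2).

u(t) = -C_1e^(-5t) + C_2e^(t), v(t) = 3C_1e^(-5t) - 2C_2e^(t)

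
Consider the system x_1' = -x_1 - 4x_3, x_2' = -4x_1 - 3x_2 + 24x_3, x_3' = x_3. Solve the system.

Coefficient matrix A = [[-1, 0, -4], [-4, -3, 24], [0, 0, 1]].
det(A - λI) = 0 gives eigenvalues λ = -1, 1, -3.
For λ=-1: eigenvector (1,-2,0).
For λ=1: eigenvector (-2,8,1).
For λ=-3: eigenvector (0,1,0).
General solution: C_1e^(-t)(1,-2,0) + C_2e^(t)(-2,8,1) + C_3e^(-3t)(0,1,0).

x_1(t) = C_1e^(-t) - 2C_2e^(t), x_2(t) = -2C_1e^(-t) + 8C_2e^(t) + C_3e^(-3t), x_3(t) = C_2e^(t)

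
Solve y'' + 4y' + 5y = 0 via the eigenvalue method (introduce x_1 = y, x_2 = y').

y(t) = K_1e^(-2t)cos(t) + K_2e^(-2t)sin(t)

Let x_1 = y, x_2 = y'. Then x_1' = x_2 and x_2' = -5x_1 - 4x_2.
A = [[0,1],[-5,-4]]; det(A-λI) = λ^2 + 4λ + 5.
Eigenvalues λ = -2 ± i.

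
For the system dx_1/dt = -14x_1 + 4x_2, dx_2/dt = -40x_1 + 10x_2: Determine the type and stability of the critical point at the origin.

stable spiral

A = [[-14,4],[-40,10]]; det(A-λI) = λ^2 + 4λ + 20.
λ = -2 ± 4i: negative real part.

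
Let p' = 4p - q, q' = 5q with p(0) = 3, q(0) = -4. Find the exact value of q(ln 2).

A = [[4,-1],[0,5]]; eigenvalues λ = 5, 4.
Eigenvectors: (-1,1) for λ=5, (-1,0) for λ=4.
From the initial condition, c_1 = -4, c_2 = 1.
q(ln 2) = (-4)(2^5)(1) + (1)(2^4)(0) = -128.

-128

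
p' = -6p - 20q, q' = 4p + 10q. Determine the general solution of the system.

Coefficient matrix A = [[-6, -20], [4, 10]].
Characteristic polynomial det(A - λI) = λ^2 - 4λ + 20 = 0.
Eigenvalues λ = 2 ± 4i (complex conjugate pair).
For λ=2+4i: an eigenvector is (-1,0) - i(2,-1) = (-1 - 2i, 0 + i).
A real fundamental pair from Re and Im of e^((2+4i)t)v: X_1 = e^(2t)(cos(4t)·(-1,0) + sin(4t)·(2,-1)), X_2 = e^(2t)(sin(4t)·(-1,0) - cos(4t)·(2,-1)).
General solution: C_1X_1 + C_2X_2.

p(t) = 2C_1e^(2t)sin(4t) - C_1e^(2t)cos(4t) - C_2e^(2t)sin(4t) - 2C_2e^(2t)cos(4t), q(t) = -C_1e^(2t)sin(4t) + C_2e^(2t)cos(4t)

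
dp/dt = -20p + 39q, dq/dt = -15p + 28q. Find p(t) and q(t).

p(t) = 2C_1e^(4t)sin(3t) + 3C_1e^(4t)cos(3t) + 3C_2e^(4t)sin(3t) - 2C_2e^(4t)cos(3t), q(t) = C_1e^(4t)sin(3t) + 2C_1e^(4t)cos(3t) + 2C_2e^(4t)sin(3t) - C_2e^(4t)cos(3t)

Coefficient matrix A = [[-20, 39], [-15, 28]].
Characteristic polynomial det(A - λI) = λ^2 - 8λ + 25 = 0.
Eigenvalues λ = 4 ± 3i (complex conjugate pair).
For λ=4+3i: an eigenvector is (3,2) - i(2,1) = (3 - 2i, 2 - i).
A real fundamental pair from Re and Im of e^((4+3i)t)v: X_1 = e^(4t)(cos(3t)·(3,2) + sin(3t)·(2,1)), X_2 = e^(4t)(sin(3t)·(3,2) - cos(3t)·(2,1)).
General solution: C_1X_1 + C_2X_2.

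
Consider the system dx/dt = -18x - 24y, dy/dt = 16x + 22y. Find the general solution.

Coefficient matrix A = [[-18, -24], [16, 22]].
Characteristic polynomial det(A - λI) = λ^2 - 4λ - 12 = 0.
Eigenvalues λ = -2, 6.
For λ=-2: (A-λI) row 1 is [-16, -24], so an eigenvector is (3, -2).
For λ=6: (A-λI) row 1 is [-24, -24], so an eigenvector is (-1, 1).
General solution: K_1e^(-2t)(3,-2) + K_2e^(6t)(-1,1).

x(t) = 3K_1e^(-2t) - K_2e^(6t), y(t) = -2K_1e^(-2t) + K_2e^(6t)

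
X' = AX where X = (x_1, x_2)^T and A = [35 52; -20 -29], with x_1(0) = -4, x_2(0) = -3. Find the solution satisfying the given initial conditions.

x_1(t) = -71e^(3t)sin(4t) - 4e^(3t)cos(4t), x_2(t) = 44e^(3t)sin(4t) - 3e^(3t)cos(4t)

Coefficient matrix A = [[35, 52], [-20, -29]].
Characteristic polynomial det(A - λI) = λ^2 - 6λ + 25 = 0.
Eigenvalues λ = 3 ± 4i (complex conjugate pair).
For λ=3+4i: an eigenvector is (2,-1) - i(3,-2) = (2 - 3i, -1 + 2i).
A real fundamental pair from Re and Im of e^((3+4i)t)v: X_1 = e^(3t)(cos(4t)·(2,-1) + sin(4t)·(3,-2)), X_2 = e^(3t)(sin(4t)·(2,-1) - cos(4t)·(3,-2)).
General solution: C_1X_1 + C_2X_2.
Applying x_1(0)=-4, x_2(0)=-3 gives C_1=-17, C_2=-10.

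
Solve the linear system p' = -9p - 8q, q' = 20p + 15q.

Coefficient matrix A = [[-9, -8], [20, 15]].
Characteristic polynomial det(A - λI) = λ^2 - 6λ + 25 = 0.
Eigenvalues λ = 3 ± 4i (complex conjugate pair).
For λ=3+4i: an eigenvector is (1,-1) - i(-1,2) = (1 + i, -1 - 2i).
A real fundamental pair from Re and Im of e^((3+4i)t)v: X_1 = e^(3t)(cos(4t)·(1,-1) + sin(4t)·(-1,2)), X_2 = e^(3t)(sin(4t)·(1,-1) - cos(4t)·(-1,2)).
General solution: K_1X_1 + K_2X_2.

p(t) = -K_1e^(3t)sin(4t) + K_1e^(3t)cos(4t) + K_2e^(3t)sin(4t) + K_2e^(3t)cos(4t), q(t) = 2K_1e^(3t)sin(4t) - K_1e^(3t)cos(4t) - K_2e^(3t)sin(4t) - 2K_2e^(3t)cos(4t)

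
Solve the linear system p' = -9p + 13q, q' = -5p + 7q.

p(t) = 2c_1e^(-t)sin(t) + 3c_1e^(-t)cos(t) + 3c_2e^(-t)sin(t) - 2c_2e^(-t)cos(t), q(t) = c_1e^(-t)sin(t) + 2c_1e^(-t)cos(t) + 2c_2e^(-t)sin(t) - c_2e^(-t)cos(t)

Coefficient matrix A = [[-9, 13], [-5, 7]].
Characteristic polynomial det(A - λI) = λ^2 + 2λ + 2 = 0.
Eigenvalues λ = -1 ± i (complex conjugate pair).
For λ=-1+i: an eigenvector is (3,2) - i(2,1) = (3 - 2i, 2 - i).
A real fundamental pair from Re and Im of e^((-1+i)t)v: X_1 = e^(-t)(cos(t)·(3,2) + sin(t)·(2,1)), X_2 = e^(-t)(sin(t)·(3,2) - cos(t)·(2,1)).
General solution: c_1X_1 + c_2X_2.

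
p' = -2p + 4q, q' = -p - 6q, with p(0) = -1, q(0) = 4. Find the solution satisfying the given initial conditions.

Coefficient matrix A = [[-2, 4], [-1, -6]].
Characteristic polynomial det(A - λI) = λ^2 + 8λ + 16 = 0.
Single eigenvalue λ = -4 with algebraic multiplicity 2.
Eigenvector v = (2,-1); generalized eigenvector w with (A-λI)w=v is (-3,2).
General solution: e^(-4t)[c_1·v + c_2·(t·v + w)].
Applying p(0)=-1, q(0)=4 gives c_1=10, c_2=7.

p(t) = 14te^(-4t) - e^(-4t), q(t) = -7te^(-4t) + 4e^(-4t)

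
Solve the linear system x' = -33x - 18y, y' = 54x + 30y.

x(t) = -2c_1e^(-6t) + c_2e^(3t), y(t) = 3c_1e^(-6t) - 2c_2e^(3t)

Coefficient matrix A = [[-33, -18], [54, 30]].
Characteristic polynomial det(A - λI) = λ^2 + 3λ - 18 = 0.
Eigenvalues λ = -6, 3.
For λ=-6: (A-λI) row 1 is [-27, -18], so an eigenvector is (-2, 3).
For λ=3: (A-λI) row 1 is [-36, -18], so an eigenvector is (1, -2).
General solution: c_1e^(-6t)(-2,3) + c_2e^(3t)(1,-2).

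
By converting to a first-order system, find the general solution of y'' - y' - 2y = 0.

Let x_1 = y, x_2 = y'. Then x_1' = x_2 and x_2' = 2x_1 + x_2.
A = [[0,1],[2,1]]; det(A-λI) = λ^2 - λ - 2.
Eigenvalues λ = -1, 2 with eigenvectors (1,-1), (1,2).

y(t) = c_1e^(-t) + c_2e^(2t)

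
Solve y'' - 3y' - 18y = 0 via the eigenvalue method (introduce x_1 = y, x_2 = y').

Let x_1 = y, x_2 = y'. Then x_1' = x_2 and x_2' = 18x_1 + 3x_2.
A = [[0,1],[18,3]]; det(A-λI) = λ^2 - 3λ - 18.
Eigenvalues λ = -3, 6 with eigenvectors (1,-3), (1,6).

y(t) = K_1e^(-3t) + K_2e^(6t)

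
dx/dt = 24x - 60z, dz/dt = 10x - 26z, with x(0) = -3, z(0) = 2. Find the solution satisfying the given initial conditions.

x(t) = -21e^(4t) + 18e^(-6t), z(t) = -7e^(4t) + 9e^(-6t)

Coefficient matrix A = [[24, -60], [10, -26]].
Characteristic polynomial det(A - λI) = λ^2 + 2λ - 24 = 0.
Eigenvalues λ = -6, 4.
For λ=-6: (A-λI) row 1 is [30, -60], so an eigenvector is (2, 1).
For λ=4: (A-λI) row 1 is [20, -60], so an eigenvector is (-3, -1).
General solution: C_1e^(-6t)(2,1) + C_2e^(4t)(-3,-1).
Applying x(0)=-3, z(0)=2 gives C_1=9, C_2=7.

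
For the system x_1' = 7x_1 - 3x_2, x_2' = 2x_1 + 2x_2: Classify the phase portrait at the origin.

A = [[7,-3],[2,2]]; det(A-λI) = λ^2 - 9λ + 20.
λ = 5, 4: both positive.

unstable node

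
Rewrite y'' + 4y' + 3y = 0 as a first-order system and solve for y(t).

Let x_1 = y, x_2 = y'. Then x_1' = x_2 and x_2' = -3x_1 - 4x_2.
A = [[0,1],[-3,-4]]; det(A-λI) = λ^2 + 4λ + 3.
Eigenvalues λ = -1, -3 with eigenvectors (1,-1), (1,-3).

y(t) = K_1e^(-t) + K_2e^(-3t)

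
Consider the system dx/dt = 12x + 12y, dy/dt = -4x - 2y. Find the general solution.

x(t) = -2K_1e^(6t) + 3K_2e^(4t), y(t) = K_1e^(6t) - 2K_2e^(4t)

Coefficient matrix A = [[12, 12], [-4, -2]].
Characteristic polynomial det(A - λI) = λ^2 - 10λ + 24 = 0.
Eigenvalues λ = 6, 4.
For λ=6: (A-λI) row 1 is [6, 12], so an eigenvector is (-2, 1).
For λ=4: (A-λI) row 1 is [8, 12], so an eigenvector is (3, -2).
General solution: K_1e^(6t)(-2,1) + K_2e^(4t)(3,-2).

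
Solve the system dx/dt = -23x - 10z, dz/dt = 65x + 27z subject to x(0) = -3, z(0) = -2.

x(t) = 19e^(2t)sin(5t) - 3e^(2t)cos(5t), z(t) = -49e^(2t)sin(5t) - 2e^(2t)cos(5t)

Coefficient matrix A = [[-23, -10], [65, 27]].
Characteristic polynomial det(A - λI) = λ^2 - 4λ + 29 = 0.
Eigenvalues λ = 2 ± 5i (complex conjugate pair).
For λ=2+5i: an eigenvector is (1,-3) - i(1,-2) = (1 - i, -3 + 2i).
A real fundamental pair from Re and Im of e^((2+5i)t)v: X_1 = e^(2t)(cos(5t)·(1,-3) + sin(5t)·(1,-2)), X_2 = e^(2t)(sin(5t)·(1,-3) - cos(5t)·(1,-2)).
General solution: K_1X_1 + K_2X_2.
Applying x(0)=-3, z(0)=-2 gives K_1=8, K_2=11.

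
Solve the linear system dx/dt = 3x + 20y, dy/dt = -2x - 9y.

Coefficient matrix A = [[3, 20], [-2, -9]].
Characteristic polynomial det(A - λI) = λ^2 + 6λ + 13 = 0.
Eigenvalues λ = -3 ± 2i (complex conjugate pair).
For λ=-3+2i: an eigenvector is (1,0) - i(3,-1) = (1 - 3i, 0 + i).
A real fundamental pair from Re and Im of e^((-3+2i)t)v: X_1 = e^(-3t)(cos(2t)·(1,0) + sin(2t)·(3,-1)), X_2 = e^(-3t)(sin(2t)·(1,0) - cos(2t)·(3,-1)).
General solution: c_1X_1 + c_2X_2.

x(t) = 3c_1e^(-3t)sin(2t) + c_1e^(-3t)cos(2t) + c_2e^(-3t)sin(2t) - 3c_2e^(-3t)cos(2t), y(t) = -c_1e^(-3t)sin(2t) + c_2e^(-3t)cos(2t)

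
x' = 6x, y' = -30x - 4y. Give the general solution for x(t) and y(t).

Coefficient matrix A = [[6, 0], [-30, -4]].
Characteristic polynomial det(A - λI) = λ^2 - 2λ - 24 = 0.
Eigenvalues λ = -4, 6.
For λ=-4: (A-λI) row 1 is [10, 0], so an eigenvector is (0, -1).
For λ=6: (A-λI) row 2 is [-30, -10], so an eigenvector is (1, -3).
General solution: c_1e^(-4t)(0,-1) + c_2e^(6t)(1,-3).

x(t) = c_2e^(6t), y(t) = -c_1e^(-4t) - 3c_2e^(6t)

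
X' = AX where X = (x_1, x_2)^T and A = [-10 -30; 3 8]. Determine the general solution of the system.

x_1(t) = 3K_1e^(-t)sin(3t) - K_1e^(-t)cos(3t) - K_2e^(-t)sin(3t) - 3K_2e^(-t)cos(3t), x_2(t) = -K_1e^(-t)sin(3t) + K_2e^(-t)cos(3t)

Coefficient matrix A = [[-10, -30], [3, 8]].
Characteristic polynomial det(A - λI) = λ^2 + 2λ + 10 = 0.
Eigenvalues λ = -1 ± 3i (complex conjugate pair).
For λ=-1+3i: an eigenvector is (-1,0) - i(3,-1) = (-1 - 3i, 0 + i).
A real fundamental pair from Re and Im of e^((-1+3i)t)v: X_1 = e^(-t)(cos(3t)·(-1,0) + sin(3t)·(3,-1)), X_2 = e^(-t)(sin(3t)·(-1,0) - cos(3t)·(3,-1)).
General solution: K_1X_1 + K_2X_2.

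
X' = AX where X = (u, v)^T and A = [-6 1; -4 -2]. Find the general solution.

Coefficient matrix A = [[-6, 1], [-4, -2]].
Characteristic polynomial det(A - λI) = λ^2 + 8λ + 16 = 0.
Single eigenvalue λ = -4 with algebraic multiplicity 2.
Eigenvector v = (1,2); generalized eigenvector w with (A-λI)w=v is (0,1).
General solution: e^(-4t)[C_1·v + C_2·(t·v + w)].

u(t) = C_1e^(-4t) + C_2te^(-4t), v(t) = 2C_1e^(-4t) + 2C_2te^(-4t) + C_2e^(-4t)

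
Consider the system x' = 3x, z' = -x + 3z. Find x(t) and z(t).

Coefficient matrix A = [[3, 0], [-1, 3]].
Characteristic polynomial det(A - λI) = λ^2 - 6λ + 9 = 0.
Single eigenvalue λ = 3 with algebraic multiplicity 2.
Eigenvector v = (0,-1); generalized eigenvector w with (A-λI)w=v is (1,-3).
General solution: e^(3t)[c_1·v + c_2·(t·v + w)].

x(t) = c_2e^(3t), z(t) = -c_1e^(3t) - c_2te^(3t) - 3c_2e^(3t)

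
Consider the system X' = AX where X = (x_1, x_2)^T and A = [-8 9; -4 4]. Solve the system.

x_1(t) = 3K_1e^(-2t) + 3K_2te^(-2t) + K_2e^(-2t), x_2(t) = 2K_1e^(-2t) + 2K_2te^(-2t) + K_2e^(-2t)

Coefficient matrix A = [[-8, 9], [-4, 4]].
Characteristic polynomial det(A - λI) = λ^2 + 4λ + 4 = 0.
Single eigenvalue λ = -2 with algebraic multiplicity 2.
Eigenvector v = (3,2); generalized eigenvector w with (A-λI)w=v is (1,1).
General solution: e^(-2t)[K_1·v + K_2·(t·v + w)].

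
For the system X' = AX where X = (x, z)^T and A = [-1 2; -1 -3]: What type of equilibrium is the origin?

stable spiral

A = [[-1,2],[-1,-3]]; det(A-λI) = λ^2 + 4λ + 5.
λ = -2 ± i: negative real part.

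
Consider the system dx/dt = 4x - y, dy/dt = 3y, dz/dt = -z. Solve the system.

Coefficient matrix A = [[4, -1, 0], [0, 3, 0], [0, 0, -1]].
det(A - λI) = 0 gives eigenvalues λ = 3, 4, -1.
For λ=3: eigenvector (1,1,0).
For λ=4: eigenvector (1,0,0).
For λ=-1: eigenvector (0,0,1).
General solution: C_1e^(3t)(1,1,0) + C_2e^(4t)(1,0,0) + C_3e^(-t)(0,0,1).

x(t) = C_1e^(3t) + C_2e^(4t), y(t) = C_1e^(3t), z(t) = C_3e^(-t)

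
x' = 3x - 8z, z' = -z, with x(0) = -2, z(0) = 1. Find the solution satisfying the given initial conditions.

x(t) = -4e^(3t) + 2e^(-t), z(t) = e^(-t)

Coefficient matrix A = [[3, -8], [0, -1]].
Characteristic polynomial det(A - λI) = λ^2 - 2λ - 3 = 0.
Eigenvalues λ = -1, 3.
For λ=-1: (A-λI) row 1 is [4, -8], so an eigenvector is (2, 1).
For λ=3: (A-λI) row 1 is [0, -8], so an eigenvector is (-1, 0).
General solution: K_1e^(-t)(2,1) + K_2e^(3t)(-1,0).
Applying x(0)=-2, z(0)=1 gives K_1=1, K_2=4.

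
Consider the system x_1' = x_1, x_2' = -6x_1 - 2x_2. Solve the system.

Coefficient matrix A = [[1, 0], [-6, -2]].
Characteristic polynomial det(A - λI) = λ^2 + λ - 2 = 0.
Eigenvalues λ = 1, -2.
For λ=1: (A-λI) row 2 is [-6, -3], so an eigenvector is (1, -2).
For λ=-2: (A-λI) row 1 is [3, 0], so an eigenvector is (0, -1).
General solution: K_1e^(t)(1,-2) + K_2e^(-2t)(0,-1).

x_1(t) = K_1e^(t), x_2(t) = -2K_1e^(t) - K_2e^(-2t)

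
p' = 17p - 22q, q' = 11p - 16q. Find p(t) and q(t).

Coefficient matrix A = [[17, -22], [11, -16]].
Characteristic polynomial det(A - λI) = λ^2 - λ - 30 = 0.
Eigenvalues λ = -5, 6.
For λ=-5: (A-λI) row 1 is [22, -22], so an eigenvector is (1, 1).
For λ=6: (A-λI) row 1 is [11, -22], so an eigenvector is (2, 1).
General solution: K_1e^(-5t)(1,1) + K_2e^(6t)(2,1).

p(t) = K_1e^(-5t) + 2K_2e^(6t), q(t) = K_1e^(-5t) + K_2e^(6t)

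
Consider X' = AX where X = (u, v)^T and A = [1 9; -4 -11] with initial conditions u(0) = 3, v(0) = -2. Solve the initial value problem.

Coefficient matrix A = [[1, 9], [-4, -11]].
Characteristic polynomial det(A - λI) = λ^2 + 10λ + 25 = 0.
Single eigenvalue λ = -5 with algebraic multiplicity 2.
Eigenvector v = (3,-2); generalized eigenvector w with (A-λI)w=v is (2,-1).
General solution: e^(-5t)[K_1·v + K_2·(t·v + w)].
Applying u(0)=3, v(0)=-2 gives K_1=1, K_2=0.

u(t) = 3e^(-5t), v(t) = -2e^(-5t)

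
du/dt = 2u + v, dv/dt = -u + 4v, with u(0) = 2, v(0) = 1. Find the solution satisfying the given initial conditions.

Coefficient matrix A = [[2, 1], [-1, 4]].
Characteristic polynomial det(A - λI) = λ^2 - 6λ + 9 = 0.
Single eigenvalue λ = 3 with algebraic multiplicity 2.
Eigenvector v = (1,1); generalized eigenvector w with (A-λI)w=v is (1,2).
General solution: e^(3t)[C_1·v + C_2·(t·v + w)].
Applying u(0)=2, v(0)=1 gives C_1=3, C_2=-1.

u(t) = -te^(3t) + 2e^(3t), v(t) = -te^(3t) + e^(3t)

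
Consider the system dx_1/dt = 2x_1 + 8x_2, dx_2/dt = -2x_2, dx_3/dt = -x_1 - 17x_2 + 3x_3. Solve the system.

x_1(t) = -2K_2e^(-2t) + K_3e^(2t), x_2(t) = K_2e^(-2t), x_3(t) = K_1e^(3t) + 3K_2e^(-2t) + K_3e^(2t)

Coefficient matrix A = [[2, 8, 0], [0, -2, 0], [-1, -17, 3]].
det(A - λI) = 0 gives eigenvalues λ = 3, -2, 2.
For λ=3: eigenvector (0,0,1).
For λ=-2: eigenvector (-2,1,3).
For λ=2: eigenvector (1,0,1).
General solution: K_1e^(3t)(0,0,1) + K_2e^(-2t)(-2,1,3) + K_3e^(2t)(1,0,1).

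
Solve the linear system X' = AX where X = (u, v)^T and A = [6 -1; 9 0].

Coefficient matrix A = [[6, -1], [9, 0]].
Characteristic polynomial det(A - λI) = λ^2 - 6λ + 9 = 0.
Single eigenvalue λ = 3 with algebraic multiplicity 2.
Eigenvector v = (1,3); generalized eigenvector w with (A-λI)w=v is (0,-1).
General solution: e^(3t)[C_1·v + C_2·(t·v + w)].

u(t) = C_1e^(3t) + C_2te^(3t), v(t) = 3C_1e^(3t) + 3C_2te^(3t) - C_2e^(3t)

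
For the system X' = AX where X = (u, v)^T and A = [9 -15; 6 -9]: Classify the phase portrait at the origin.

A = [[9,-15],[6,-9]]; det(A-λI) = λ^2 + 9.
λ = 0 ± 3i: zero real part.

center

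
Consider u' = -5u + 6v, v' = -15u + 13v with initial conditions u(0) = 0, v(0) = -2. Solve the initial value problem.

u(t) = -4e^(4t)sin(3t), v(t) = -6e^(4t)sin(3t) - 2e^(4t)cos(3t)

Coefficient matrix A = [[-5, 6], [-15, 13]].
Characteristic polynomial det(A - λI) = λ^2 - 8λ + 25 = 0.
Eigenvalues λ = 4 ± 3i (complex conjugate pair).
For λ=4+3i: an eigenvector is (-1,-1) - i(1,2) = (-1 - i, -1 - 2i).
A real fundamental pair from Re and Im of e^((4+3i)t)v: X_1 = e^(4t)(cos(3t)·(-1,-1) + sin(3t)·(1,2)), X_2 = e^(4t)(sin(3t)·(-1,-1) - cos(3t)·(1,2)).
General solution: C_1X_1 + C_2X_2.
Applying u(0)=0, v(0)=-2 gives C_1=-2, C_2=2.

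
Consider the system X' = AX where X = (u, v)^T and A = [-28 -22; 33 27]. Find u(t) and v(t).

Coefficient matrix A = [[-28, -22], [33, 27]].
Characteristic polynomial det(A - λI) = λ^2 + λ - 30 = 0.
Eigenvalues λ = 5, -6.
For λ=5: (A-λI) row 1 is [-33, -22], so an eigenvector is (2, -3).
For λ=-6: (A-λI) row 1 is [-22, -22], so an eigenvector is (1, -1).
General solution: c_1e^(5t)(2,-3) + c_2e^(-6t)(1,-1).

u(t) = 2c_1e^(5t) + c_2e^(-6t), v(t) = -3c_1e^(5t) - c_2e^(-6t)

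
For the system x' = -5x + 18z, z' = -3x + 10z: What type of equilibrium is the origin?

unstable node

A = [[-5,18],[-3,10]]; det(A-λI) = λ^2 - 5λ + 4.
λ = 1, 4: both positive.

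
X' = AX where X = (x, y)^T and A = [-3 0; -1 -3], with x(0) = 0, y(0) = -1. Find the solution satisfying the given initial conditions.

x(t) = 0, y(t) = -e^(-3t)

Coefficient matrix A = [[-3, 0], [-1, -3]].
Characteristic polynomial det(A - λI) = λ^2 + 6λ + 9 = 0.
Single eigenvalue λ = -3 with algebraic multiplicity 2.
Eigenvector v = (0,1); generalized eigenvector w with (A-λI)w=v is (-1,1).
General solution: e^(-3t)[C_1·v + C_2·(t·v + w)].
Applying x(0)=0, y(0)=-1 gives C_1=-1, C_2=0.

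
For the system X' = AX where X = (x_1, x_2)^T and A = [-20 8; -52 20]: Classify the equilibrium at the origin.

center

A = [[-20,8],[-52,20]]; det(A-λI) = λ^2 + 16.
λ = 0 ± 4i: zero real part.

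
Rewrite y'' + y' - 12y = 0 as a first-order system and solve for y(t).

y(t) = K_1e^(3t) + K_2e^(-4t)

Let x_1 = y, x_2 = y'. Then x_1' = x_2 and x_2' = 12x_1 - x_2.
A = [[0,1],[12,-1]]; det(A-λI) = λ^2 + λ - 12.
Eigenvalues λ = 3, -4 with eigenvectors (1,3), (1,-4).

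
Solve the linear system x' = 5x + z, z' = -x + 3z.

x(t) = -K_1e^(4t) - K_2te^(4t) - 3K_2e^(4t), z(t) = K_1e^(4t) + K_2te^(4t) + 2K_2e^(4t)

Coefficient matrix A = [[5, 1], [-1, 3]].
Characteristic polynomial det(A - λI) = λ^2 - 8λ + 16 = 0.
Single eigenvalue λ = 4 with algebraic multiplicity 2.
Eigenvector v = (-1,1); generalized eigenvector w with (A-λI)w=v is (-3,2).
General solution: e^(4t)[K_1·v + K_2·(t·v + w)].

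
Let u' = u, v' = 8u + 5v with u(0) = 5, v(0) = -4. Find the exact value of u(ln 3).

A = [[1,0],[8,5]]; eigenvalues λ = 5, 1.
Eigenvectors: (0,-1) for λ=5, (1,-2) for λ=1.
From the initial condition, c_1 = -6, c_2 = 5.
u(ln 3) = (-6)(3^5)(0) + (5)(3^1)(1) = 15.

15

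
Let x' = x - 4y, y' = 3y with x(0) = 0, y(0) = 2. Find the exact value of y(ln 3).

A = [[1,-4],[0,3]]; eigenvalues λ = 1, 3.
Eigenvectors: (1,0) for λ=1, (-2,1) for λ=3.
From the initial condition, c_1 = 4, c_2 = 2.
y(ln 3) = (4)(3^1)(0) + (2)(3^3)(1) = 54.

54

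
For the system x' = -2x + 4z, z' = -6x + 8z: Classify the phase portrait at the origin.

A = [[-2,4],[-6,8]]; det(A-λI) = λ^2 - 6λ + 8.
λ = 2, 4: both positive.

unstable node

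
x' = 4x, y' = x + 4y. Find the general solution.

Coefficient matrix A = [[4, 0], [1, 4]].
Characteristic polynomial det(A - λI) = λ^2 - 8λ + 16 = 0.
Single eigenvalue λ = 4 with algebraic multiplicity 2.
Eigenvector v = (0,1); generalized eigenvector w with (A-λI)w=v is (1,2).
General solution: e^(4t)[c_1·v + c_2·(t·v + w)].

x(t) = c_2e^(4t), y(t) = c_1e^(4t) + c_2te^(4t) + 2c_2e^(4t)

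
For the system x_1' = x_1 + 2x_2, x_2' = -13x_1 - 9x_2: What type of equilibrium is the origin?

stable spiral

A = [[1,2],[-13,-9]]; det(A-λI) = λ^2 + 8λ + 17.
λ = -4 ± i: negative real part.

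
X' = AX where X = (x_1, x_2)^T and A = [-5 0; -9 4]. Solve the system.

Coefficient matrix A = [[-5, 0], [-9, 4]].
Characteristic polynomial det(A - λI) = λ^2 + λ - 20 = 0.
Eigenvalues λ = -5, 4.
For λ=-5: (A-λI) row 2 is [-9, 9], so an eigenvector is (1, 1).
For λ=4: (A-λI) row 1 is [-9, 0], so an eigenvector is (0, -1).
General solution: C_1e^(-5t)(1,1) + C_2e^(4t)(0,-1).

x_1(t) = C_1e^(-5t), x_2(t) = C_1e^(-5t) - C_2e^(4t)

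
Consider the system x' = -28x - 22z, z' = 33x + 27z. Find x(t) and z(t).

x(t) = K_1e^(-6t) - 2K_2e^(5t), z(t) = -K_1e^(-6t) + 3K_2e^(5t)

Coefficient matrix A = [[-28, -22], [33, 27]].
Characteristic polynomial det(A - λI) = λ^2 + λ - 30 = 0.
Eigenvalues λ = -6, 5.
For λ=-6: (A-λI) row 1 is [-22, -22], so an eigenvector is (1, -1).
For λ=5: (A-λI) row 1 is [-33, -22], so an eigenvector is (-2, 3).
General solution: K_1e^(-6t)(1,-1) + K_2e^(5t)(-2,3).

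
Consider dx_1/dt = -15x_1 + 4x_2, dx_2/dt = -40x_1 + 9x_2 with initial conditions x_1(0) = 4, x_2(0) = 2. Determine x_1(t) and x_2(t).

Coefficient matrix A = [[-15, 4], [-40, 9]].
Characteristic polynomial det(A - λI) = λ^2 + 6λ + 25 = 0.
Eigenvalues λ = -3 ± 4i (complex conjugate pair).
For λ=-3+4i: an eigenvector is (0,1) - i(1,3) = (0 - i, 1 - 3i).
A real fundamental pair from Re and Im of e^((-3+4i)t)v: X_1 = e^(-3t)(cos(4t)·(0,1) + sin(4t)·(1,3)), X_2 = e^(-3t)(sin(4t)·(0,1) - cos(4t)·(1,3)).
General solution: C_1X_1 + C_2X_2.
Applying x_1(0)=4, x_2(0)=2 gives C_1=-10, C_2=-4.

x_1(t) = -10e^(-3t)sin(4t) + 4e^(-3t)cos(4t), x_2(t) = -34e^(-3t)sin(4t) + 2e^(-3t)cos(4t)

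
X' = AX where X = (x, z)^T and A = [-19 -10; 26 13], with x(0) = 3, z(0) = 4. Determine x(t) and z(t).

x(t) = -44e^(-3t)sin(2t) + 3e^(-3t)cos(2t), z(t) = 71e^(-3t)sin(2t) + 4e^(-3t)cos(2t)

Coefficient matrix A = [[-19, -10], [26, 13]].
Characteristic polynomial det(A - λI) = λ^2 + 6λ + 13 = 0.
Eigenvalues λ = -3 ± 2i (complex conjugate pair).
For λ=-3+2i: an eigenvector is (-2,3) - i(1,-2) = (-2 - i, 3 + 2i).
A real fundamental pair from Re and Im of e^((-3+2i)t)v: X_1 = e^(-3t)(cos(2t)·(-2,3) + sin(2t)·(1,-2)), X_2 = e^(-3t)(sin(2t)·(-2,3) - cos(2t)·(1,-2)).
General solution: C_1X_1 + C_2X_2.
Applying x(0)=3, z(0)=4 gives C_1=-10, C_2=17.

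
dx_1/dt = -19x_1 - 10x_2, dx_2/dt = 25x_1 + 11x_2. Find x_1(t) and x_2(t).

x_1(t) = K_1e^(-4t)sin(5t) + K_1e^(-4t)cos(5t) + K_2e^(-4t)sin(5t) - K_2e^(-4t)cos(5t), x_2(t) = -K_1e^(-4t)sin(5t) - 2K_1e^(-4t)cos(5t) - 2K_2e^(-4t)sin(5t) + K_2e^(-4t)cos(5t)

Coefficient matrix A = [[-19, -10], [25, 11]].
Characteristic polynomial det(A - λI) = λ^2 + 8λ + 41 = 0.
Eigenvalues λ = -4 ± 5i (complex conjugate pair).
For λ=-4+5i: an eigenvector is (1,-2) - i(1,-1) = (1 - i, -2 + i).
A real fundamental pair from Re and Im of e^((-4+5i)t)v: X_1 = e^(-4t)(cos(5t)·(1,-2) + sin(5t)·(1,-1)), X_2 = e^(-4t)(sin(5t)·(1,-2) - cos(5t)·(1,-1)).
General solution: K_1X_1 + K_2X_2.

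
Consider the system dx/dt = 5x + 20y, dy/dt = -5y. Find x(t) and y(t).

x(t) = C_1e^(5t) - 2C_2e^(-5t), y(t) = C_2e^(-5t)

Coefficient matrix A = [[5, 20], [0, -5]].
Characteristic polynomial det(A - λI) = λ^2 - 25 = 0.
Eigenvalues λ = 5, -5.
For λ=5: (A-λI) row 1 is [0, 20], so an eigenvector is (1, 0).
For λ=-5: (A-λI) row 1 is [10, 20], so an eigenvector is (-2, 1).
General solution: C_1e^(5t)(1,0) + C_2e^(-5t)(-2,1).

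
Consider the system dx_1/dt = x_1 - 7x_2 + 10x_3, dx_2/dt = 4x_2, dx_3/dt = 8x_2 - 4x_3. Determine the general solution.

x_1(t) = -2c_1e^(-4t) - c_2e^(t) + c_3e^(4t), x_2(t) = c_3e^(4t), x_3(t) = c_1e^(-4t) + c_3e^(4t)

Coefficient matrix A = [[1, -7, 10], [0, 4, 0], [0, 8, -4]].
det(A - λI) = 0 gives eigenvalues λ = -4, 1, 4.
For λ=-4: eigenvector (-2,0,1).
For λ=1: eigenvector (-1,0,0).
For λ=4: eigenvector (1,1,1).
General solution: c_1e^(-4t)(-2,0,1) + c_2e^(t)(-1,0,0) + c_3e^(4t)(1,1,1).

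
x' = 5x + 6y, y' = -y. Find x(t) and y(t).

x(t) = -K_1e^(5t) + K_2e^(-t), y(t) = -K_2e^(-t)

Coefficient matrix A = [[5, 6], [0, -1]].
Characteristic polynomial det(A - λI) = λ^2 - 4λ - 5 = 0.
Eigenvalues λ = 5, -1.
For λ=5: (A-λI) row 1 is [0, 6], so an eigenvector is (-1, 0).
For λ=-1: (A-λI) row 1 is [6, 6], so an eigenvector is (1, -1).
General solution: K_1e^(5t)(-1,0) + K_2e^(-t)(1,-1).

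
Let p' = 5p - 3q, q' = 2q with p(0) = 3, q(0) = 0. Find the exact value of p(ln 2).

96

A = [[5,-3],[0,2]]; eigenvalues λ = 2, 5.
Eigenvectors: (1,1) for λ=2, (-1,0) for λ=5.
From the initial condition, c_1 = 0, c_2 = -3.
p(ln 2) = (0)(2^2)(1) + (-3)(2^5)(-1) = 96.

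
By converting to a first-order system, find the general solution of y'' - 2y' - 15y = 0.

y(t) = K_1e^(-3t) + K_2e^(5t)

Let x_1 = y, x_2 = y'. Then x_1' = x_2 and x_2' = 15x_1 + 2x_2.
A = [[0,1],[15,2]]; det(A-λI) = λ^2 - 2λ - 15.
Eigenvalues λ = -3, 5 with eigenvectors (1,-3), (1,5).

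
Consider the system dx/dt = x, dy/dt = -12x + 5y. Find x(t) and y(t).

Coefficient matrix A = [[1, 0], [-12, 5]].
Characteristic polynomial det(A - λI) = λ^2 - 6λ + 5 = 0.
Eigenvalues λ = 5, 1.
For λ=5: (A-λI) row 1 is [-4, 0], so an eigenvector is (0, 1).
For λ=1: (A-λI) row 2 is [-12, 4], so an eigenvector is (-1, -3).
General solution: C_1e^(5t)(0,1) + C_2e^(t)(-1,-3).

x(t) = -C_2e^(t), y(t) = C_1e^(5t) - 3C_2e^(t)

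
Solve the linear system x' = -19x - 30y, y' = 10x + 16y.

x(t) = 3C_1e^(t) + 2C_2e^(-4t), y(t) = -2C_1e^(t) - C_2e^(-4t)

Coefficient matrix A = [[-19, -30], [10, 16]].
Characteristic polynomial det(A - λI) = λ^2 + 3λ - 4 = 0.
Eigenvalues λ = 1, -4.
For λ=1: (A-λI) row 1 is [-20, -30], so an eigenvector is (3, -2).
For λ=-4: (A-λI) row 1 is [-15, -30], so an eigenvector is (2, -1).
General solution: C_1e^(t)(3,-2) + C_2e^(-4t)(2,-1).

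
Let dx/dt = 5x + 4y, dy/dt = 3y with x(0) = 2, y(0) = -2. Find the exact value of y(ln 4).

-128

A = [[5,4],[0,3]]; eigenvalues λ = 3, 5.
Eigenvectors: (2,-1) for λ=3, (-1,0) for λ=5.
From the initial condition, c_1 = 2, c_2 = 2.
y(ln 4) = (2)(4^3)(-1) + (2)(4^5)(0) = -128.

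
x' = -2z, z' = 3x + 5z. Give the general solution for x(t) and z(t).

Coefficient matrix A = [[0, -2], [3, 5]].
Characteristic polynomial det(A - λI) = λ^2 - 5λ + 6 = 0.
Eigenvalues λ = 3, 2.
For λ=3: (A-λI) row 1 is [-3, -2], so an eigenvector is (-2, 3).
For λ=2: (A-λI) row 1 is [-2, -2], so an eigenvector is (-1, 1).
General solution: K_1e^(3t)(-2,3) + K_2e^(2t)(-1,1).

x(t) = -2K_1e^(3t) - K_2e^(2t), z(t) = 3K_1e^(3t) + K_2e^(2t)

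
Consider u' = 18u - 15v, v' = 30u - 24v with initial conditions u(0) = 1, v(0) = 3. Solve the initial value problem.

Coefficient matrix A = [[18, -15], [30, -24]].
Characteristic polynomial det(A - λI) = λ^2 + 6λ + 18 = 0.
Eigenvalues λ = -3 ± 3i (complex conjugate pair).
For λ=-3+3i: an eigenvector is (-1,-1) - i(-2,-3) = (-1 + 2i, -1 + 3i).
A real fundamental pair from Re and Im of e^((-3+3i)t)v: X_1 = e^(-3t)(cos(3t)·(-1,-1) + sin(3t)·(-2,-3)), X_2 = e^(-3t)(sin(3t)·(-1,-1) - cos(3t)·(-2,-3)).
General solution: c_1X_1 + c_2X_2.
Applying u(0)=1, v(0)=3 gives c_1=3, c_2=2.

u(t) = -8e^(-3t)sin(3t) + e^(-3t)cos(3t), v(t) = -11e^(-3t)sin(3t) + 3e^(-3t)cos(3t)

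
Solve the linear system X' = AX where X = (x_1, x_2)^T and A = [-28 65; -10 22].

Coefficient matrix A = [[-28, 65], [-10, 22]].
Characteristic polynomial det(A - λI) = λ^2 + 6λ + 34 = 0.
Eigenvalues λ = -3 ± 5i (complex conjugate pair).
For λ=-3+5i: an eigenvector is (-3,-1) - i(2,1) = (-3 - 2i, -1 - i).
A real fundamental pair from Re and Im of e^((-3+5i)t)v: X_1 = e^(-3t)(cos(5t)·(-3,-1) + sin(5t)·(2,1)), X_2 = e^(-3t)(sin(5t)·(-3,-1) - cos(5t)·(2,1)).
General solution: c_1X_1 + c_2X_2.

x_1(t) = 2c_1e^(-3t)sin(5t) - 3c_1e^(-3t)cos(5t) - 3c_2e^(-3t)sin(5t) - 2c_2e^(-3t)cos(5t), x_2(t) = c_1e^(-3t)sin(5t) - c_1e^(-3t)cos(5t) - c_2e^(-3t)sin(5t) - c_2e^(-3t)cos(5t)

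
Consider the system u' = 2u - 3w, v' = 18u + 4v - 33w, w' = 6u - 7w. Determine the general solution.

u(t) = -C_1e^(-4t) + C_3e^(-t), v(t) = -6C_1e^(-4t) + C_2e^(4t) + 3C_3e^(-t), w(t) = -2C_1e^(-4t) + C_3e^(-t)

Coefficient matrix A = [[2, 0, -3], [18, 4, -33], [6, 0, -7]].
det(A - λI) = 0 gives eigenvalues λ = -4, 4, -1.
For λ=-4: eigenvector (-1,-6,-2).
For λ=4: eigenvector (0,1,0).
For λ=-1: eigenvector (1,3,1).
General solution: C_1e^(-4t)(-1,-6,-2) + C_2e^(4t)(0,1,0) + C_3e^(-t)(1,3,1).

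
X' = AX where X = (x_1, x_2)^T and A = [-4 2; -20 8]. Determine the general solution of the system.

x_1(t) = -K_1e^(2t)sin(2t) + K_2e^(2t)cos(2t), x_2(t) = -3K_1e^(2t)sin(2t) - K_1e^(2t)cos(2t) - K_2e^(2t)sin(2t) + 3K_2e^(2t)cos(2t)

Coefficient matrix A = [[-4, 2], [-20, 8]].
Characteristic polynomial det(A - λI) = λ^2 - 4λ + 8 = 0.
Eigenvalues λ = 2 ± 2i (complex conjugate pair).
For λ=2+2i: an eigenvector is (0,-1) - i(-1,-3) = (0 + i, -1 + 3i).
A real fundamental pair from Re and Im of e^((2+2i)t)v: X_1 = e^(2t)(cos(2t)·(0,-1) + sin(2t)·(-1,-3)), X_2 = e^(2t)(sin(2t)·(0,-1) - cos(2t)·(-1,-3)).
General solution: K_1X_1 + K_2X_2.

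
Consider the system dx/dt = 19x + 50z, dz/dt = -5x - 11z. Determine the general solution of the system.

x(t) = C_1e^(4t)sin(5t) - 3C_1e^(4t)cos(5t) - 3C_2e^(4t)sin(5t) - C_2e^(4t)cos(5t), z(t) = C_1e^(4t)cos(5t) + C_2e^(4t)sin(5t)

Coefficient matrix A = [[19, 50], [-5, -11]].
Characteristic polynomial det(A - λI) = λ^2 - 8λ + 41 = 0.
Eigenvalues λ = 4 ± 5i (complex conjugate pair).
For λ=4+5i: an eigenvector is (-3,1) - i(1,0) = (-3 - i, 1).
A real fundamental pair from Re and Im of e^((4+5i)t)v: X_1 = e^(4t)(cos(5t)·(-3,1) + sin(5t)·(1,0)), X_2 = e^(4t)(sin(5t)·(-3,1) - cos(5t)·(1,0)).
General solution: C_1X_1 + C_2X_2.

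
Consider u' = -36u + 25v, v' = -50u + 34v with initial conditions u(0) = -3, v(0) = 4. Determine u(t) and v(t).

u(t) = 41e^(-t)sin(5t) - 3e^(-t)cos(5t), v(t) = 58e^(-t)sin(5t) + 4e^(-t)cos(5t)

Coefficient matrix A = [[-36, 25], [-50, 34]].
Characteristic polynomial det(A - λI) = λ^2 + 2λ + 26 = 0.
Eigenvalues λ = -1 ± 5i (complex conjugate pair).
For λ=-1+5i: an eigenvector is (-1,-1) - i(2,3) = (-1 - 2i, -1 - 3i).
A real fundamental pair from Re and Im of e^((-1+5i)t)v: X_1 = e^(-t)(cos(5t)·(-1,-1) + sin(5t)·(2,3)), X_2 = e^(-t)(sin(5t)·(-1,-1) - cos(5t)·(2,3)).
General solution: K_1X_1 + K_2X_2.
Applying u(0)=-3, v(0)=4 gives K_1=17, K_2=-7.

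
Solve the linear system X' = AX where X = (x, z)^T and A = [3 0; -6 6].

Coefficient matrix A = [[3, 0], [-6, 6]].
Characteristic polynomial det(A - λI) = λ^2 - 9λ + 18 = 0.
Eigenvalues λ = 3, 6.
For λ=3: (A-λI) row 2 is [-6, 3], so an eigenvector is (1, 2).
For λ=6: (A-λI) row 1 is [-3, 0], so an eigenvector is (0, 1).
General solution: c_1e^(3t)(1,2) + c_2e^(6t)(0,1).

x(t) = c_1e^(3t), z(t) = 2c_1e^(3t) + c_2e^(6t)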